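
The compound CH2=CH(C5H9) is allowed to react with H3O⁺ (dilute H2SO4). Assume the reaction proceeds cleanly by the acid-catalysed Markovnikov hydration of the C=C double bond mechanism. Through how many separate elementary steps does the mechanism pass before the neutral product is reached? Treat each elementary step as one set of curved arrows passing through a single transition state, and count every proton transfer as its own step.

Step 1: Electrophilic addition begins with the π(C=C) electrons forming a bond to the proton of H3O⁺. Following Markovnikov's rule, the resulting cation is secondary. H2O is released.
Step 2: A hydride (H with its bonding pair) migrates from the adjacent cyclopentyl carbon to the cationic centre — a 1,2-hydride shift — upgrading the secondary cation to a tertiary one.
Step 3: Water acts as the nucleophile: an oxygen lone pair bonds to the cationic carbon, giving an oxonium-ion intermediate.
Step 4: H2O removes a proton from the oxonium oxygen, regenerating H3O⁺ and giving the neutral alcohol.
Total: 4 elementary steps.

4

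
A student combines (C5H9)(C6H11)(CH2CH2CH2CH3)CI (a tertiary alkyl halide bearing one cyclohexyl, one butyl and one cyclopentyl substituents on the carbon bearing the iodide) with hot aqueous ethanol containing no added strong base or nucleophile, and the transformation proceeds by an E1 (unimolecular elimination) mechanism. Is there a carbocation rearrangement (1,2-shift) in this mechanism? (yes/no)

no

The first-formed carbocation is tertiary.
No single 1,2-shift to an adjacent carbon would produce a more-substituted cation than the one already present, so no rearrangement occurs.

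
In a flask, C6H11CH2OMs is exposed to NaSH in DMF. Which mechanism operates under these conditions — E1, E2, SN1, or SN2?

SN2

Conditions: a primary substrate with a strong nucleophile in the polar aprotic solvent DMF.
These conditions are the textbook signature of the SN2 pathway.
An unhindered substrate with a strong nucleophile in a polar aprotic solvent favours one-step backside displacement.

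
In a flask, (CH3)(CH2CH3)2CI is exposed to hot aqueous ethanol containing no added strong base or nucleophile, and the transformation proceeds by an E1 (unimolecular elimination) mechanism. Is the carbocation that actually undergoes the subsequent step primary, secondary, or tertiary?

Step 1: The C–I bond breaks with both electrons going to the iodide; I⁻ leaves and a tertiary carbocation remains.
No single 1,2-shift to an adjacent carbon would give a more-substituted cation, so no rearrangement occurs.

tertiary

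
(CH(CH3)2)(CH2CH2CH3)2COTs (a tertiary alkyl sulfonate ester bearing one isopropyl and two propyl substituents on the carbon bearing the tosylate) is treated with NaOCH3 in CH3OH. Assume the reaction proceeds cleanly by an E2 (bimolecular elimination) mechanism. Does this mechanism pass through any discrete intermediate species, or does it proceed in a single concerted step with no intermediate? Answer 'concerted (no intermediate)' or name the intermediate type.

concerted (no intermediate)

Concerted anti-periplanar elimination: CH3O⁻ abstracts a β-H while TsO⁻ leaves, and the C–H electrons become the new C=C π bond — all in a single transition state.
All bond changes occur in one transition state; no discrete intermediate is formed.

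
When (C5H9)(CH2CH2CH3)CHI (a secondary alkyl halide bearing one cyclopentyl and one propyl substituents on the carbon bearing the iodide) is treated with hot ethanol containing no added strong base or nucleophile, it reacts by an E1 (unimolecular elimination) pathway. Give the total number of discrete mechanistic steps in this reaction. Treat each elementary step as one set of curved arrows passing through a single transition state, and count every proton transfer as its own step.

Step 1: Unassisted departure of I⁻ (taking the C–I bonding pair) generates a secondary carbocation.
Step 2: A hydride (H with its bonding pair) migrates from the adjacent cyclopentyl carbon to the cationic centre — a 1,2-hydride shift — upgrading the secondary cation to a tertiary one.
Step 3: A weak base (an ethanol molecule from the solvent) removes a proton from a carbon adjacent to the cationic centre; the electrons of that C–H bond become the new π(C=C) bond, giving the alkene.
Total: 3 elementary steps.

3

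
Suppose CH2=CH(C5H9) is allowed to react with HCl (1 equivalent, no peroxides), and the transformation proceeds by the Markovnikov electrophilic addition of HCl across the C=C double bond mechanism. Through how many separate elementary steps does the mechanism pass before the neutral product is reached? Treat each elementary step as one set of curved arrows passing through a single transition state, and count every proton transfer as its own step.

Step 1: The π electrons of the C=C bond attack a proton of HCl; Markovnikov addition places the new C–H on the less-substituted alkene carbon, so the positive charge ends up on the more-substituted carbon — a secondary carbocation. The H–Cl bond breaks heterolytically, releasing Cl⁻.
Step 2: Carbocation rearrangement: a 1,2-hydride shift from the adjacent cyclopentyl carbon converts the initially-formed secondary cation into the more stable tertiary cation.
Step 3: Cl⁻ captures the cation: a lone pair on Cl⁻ fills the empty p orbital, producing the alkyl halide product.
Total: 3 elementary steps.

3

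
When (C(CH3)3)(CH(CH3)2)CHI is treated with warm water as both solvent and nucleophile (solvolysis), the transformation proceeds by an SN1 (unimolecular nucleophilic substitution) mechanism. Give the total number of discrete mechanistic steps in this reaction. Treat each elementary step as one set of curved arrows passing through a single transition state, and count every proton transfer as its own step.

4

Step 1: Unassisted departure of I⁻ (taking the C–I bonding pair) generates a secondary carbocation.
Step 2: A hydride (H with its bonding pair) migrates from the adjacent isopropyl carbon to the cationic centre — a 1,2-hydride shift — upgrading the secondary cation to a tertiary one.
Step 3: H2O donates an oxygen lone pair into the empty p orbital of the cation, giving a protonated alcohol (an oxonium ion).
Step 4: Proton transfer from the O–H of the oxonium ion to a solvent molecule delivers the neutral alcohol.
Total: 4 elementary steps.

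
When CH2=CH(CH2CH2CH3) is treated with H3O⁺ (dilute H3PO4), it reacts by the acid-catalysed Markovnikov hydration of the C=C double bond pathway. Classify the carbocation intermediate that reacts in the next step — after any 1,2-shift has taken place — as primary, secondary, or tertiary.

secondary

Step 1: The π electrons of the C=C bond attack a proton of H3O⁺; Markovnikov addition places the new C–H on the less-substituted alkene carbon, so the positive charge ends up on the more-substituted carbon — a secondary carbocation. H2O is released.
No single 1,2-shift to an adjacent carbon would give a more-substituted cation, so no rearrangement occurs.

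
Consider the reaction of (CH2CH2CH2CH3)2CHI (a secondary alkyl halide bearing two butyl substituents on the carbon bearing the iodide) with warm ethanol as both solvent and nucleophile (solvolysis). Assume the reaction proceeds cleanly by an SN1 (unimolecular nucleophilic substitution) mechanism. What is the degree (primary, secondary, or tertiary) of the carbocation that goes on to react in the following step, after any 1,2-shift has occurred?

secondary

Step 1: Ionisation: the C–I σ-bond cleaves heterolytically; both bonding electrons depart with I⁻, leaving a secondary carbocation at the α-carbon.
No single 1,2-shift to an adjacent carbon would give a more-substituted cation, so no rearrangement occurs.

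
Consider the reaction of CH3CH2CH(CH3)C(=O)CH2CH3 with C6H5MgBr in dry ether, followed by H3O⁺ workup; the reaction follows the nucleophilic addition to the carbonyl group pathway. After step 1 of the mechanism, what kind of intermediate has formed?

tetrahedral alkoxide intermediate

Step 1: A lone pair / filled orbital on the carbanion-like carbon of C6H5MgBr attacks the electrophilic carbonyl carbon; the π(C=O) electrons shift onto oxygen, producing a tetrahedral alkoxide intermediate.
After step 1 the species present is a tetrahedral alkoxide intermediate.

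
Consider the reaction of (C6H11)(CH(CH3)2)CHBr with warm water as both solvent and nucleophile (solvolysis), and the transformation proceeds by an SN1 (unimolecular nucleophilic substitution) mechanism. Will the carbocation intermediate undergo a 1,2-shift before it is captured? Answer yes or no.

The first-formed carbocation is secondary.
The adjacent isopropyl carbon already bears 2 other carbon substituents and has a hydrogen to migrate; after a 1,2-hydride shift from that carbon the positive charge sits on a tertiary centre.
Tertiary is more stable than secondary, so the shift occurs.

yes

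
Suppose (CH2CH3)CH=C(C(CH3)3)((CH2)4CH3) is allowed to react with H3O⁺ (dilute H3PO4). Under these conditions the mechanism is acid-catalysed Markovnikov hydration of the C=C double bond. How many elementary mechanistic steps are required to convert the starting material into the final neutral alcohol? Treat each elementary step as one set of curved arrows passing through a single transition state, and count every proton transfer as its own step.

3

Step 1: The π electrons of the C=C bond attack a proton of H3O⁺; Markovnikov addition places the new C–H on the less-substituted alkene carbon, so the positive charge ends up on the more-substituted carbon — a tertiary carbocation. H2O is released.
(No 1,2-shift: no single shift to an adjacent carbon would give a more stable cation.)
Step 2: Nucleophilic capture of the cation by H2O produces the protonated alcohol (an oxonium ion).
Step 3: Proton transfer from the O–H of the oxonium ion to H2O completes the catalytic cycle and yields the alcohol.
Total: 3 elementary steps.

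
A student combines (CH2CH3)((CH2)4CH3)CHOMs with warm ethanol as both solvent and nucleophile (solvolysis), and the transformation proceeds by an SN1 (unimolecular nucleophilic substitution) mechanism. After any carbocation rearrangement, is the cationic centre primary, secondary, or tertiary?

Step 1: Rate-determining heterolysis of the C–O bond gives MsO⁻ and a secondary carbocation.
No single 1,2-shift to an adjacent carbon would give a more-substituted cation, so no rearrangement occurs.

secondary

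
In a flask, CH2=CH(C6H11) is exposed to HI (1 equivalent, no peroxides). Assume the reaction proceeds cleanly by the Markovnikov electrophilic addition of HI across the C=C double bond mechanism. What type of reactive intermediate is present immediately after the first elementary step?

Step 1: The π electrons of the C=C bond attack a proton of HI; Markovnikov addition places the new C–H on the less-substituted alkene carbon, so the positive charge ends up on the more-substituted carbon — a secondary carbocation. The H–I bond breaks heterolytically, releasing I⁻.
After step 1 the species present is a secondary carbocation.

secondary carbocation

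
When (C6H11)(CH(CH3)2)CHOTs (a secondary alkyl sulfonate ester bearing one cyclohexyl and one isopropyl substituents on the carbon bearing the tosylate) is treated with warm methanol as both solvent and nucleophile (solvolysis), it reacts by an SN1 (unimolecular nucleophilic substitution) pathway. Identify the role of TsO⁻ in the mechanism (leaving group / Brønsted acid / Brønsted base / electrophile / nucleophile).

leaving group

Step 1: Unassisted departure of TsO⁻ (taking the C–O bonding pair) generates a secondary carbocation.
TsO⁻ departs with both electrons of the breaking σ-bond — that is the definition of a leaving group.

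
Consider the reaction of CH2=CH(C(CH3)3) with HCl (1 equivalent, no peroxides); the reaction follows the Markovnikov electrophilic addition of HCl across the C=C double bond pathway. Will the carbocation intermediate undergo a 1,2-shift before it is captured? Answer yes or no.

The first-formed carbocation is secondary.
The adjacent tert-butyl carbon has no hydrogen but bears methyl groups; migration of one methyl with its bonding pair (a 1,2-methyl shift) places the charge on a tertiary centre.
Tertiary is more stable than secondary, so the shift occurs.

yes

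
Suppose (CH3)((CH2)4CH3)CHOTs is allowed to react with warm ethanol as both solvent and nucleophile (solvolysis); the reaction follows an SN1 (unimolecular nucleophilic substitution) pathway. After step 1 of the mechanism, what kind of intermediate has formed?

Step 1: The C–O bond breaks with both electrons going to the tosylate; TsO⁻ leaves and a secondary carbocation remains.
After step 1 the species present is a secondary carbocation.

secondary carbocation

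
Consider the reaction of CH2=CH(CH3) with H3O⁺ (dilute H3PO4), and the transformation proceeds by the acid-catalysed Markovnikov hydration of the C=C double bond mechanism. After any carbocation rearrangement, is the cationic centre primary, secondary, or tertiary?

secondary

Step 1: Protonation of the alkene by H3O⁺: the π bond acts as the nucleophile and picks up H⁺, giving the more stable (Markovnikov) secondary carbocation. H2O is released.
No single 1,2-shift to an adjacent carbon would give a more-substituted cation, so no rearrangement occurs.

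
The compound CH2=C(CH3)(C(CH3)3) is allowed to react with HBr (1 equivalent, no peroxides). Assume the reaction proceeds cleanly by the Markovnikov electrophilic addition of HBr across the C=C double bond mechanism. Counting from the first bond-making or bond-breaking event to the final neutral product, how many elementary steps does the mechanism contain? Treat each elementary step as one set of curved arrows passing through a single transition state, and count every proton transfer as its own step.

2

Step 1: Electrophilic addition begins with the π(C=C) electrons forming a bond to the proton of HBr. Following Markovnikov's rule, the resulting cation is tertiary. The H–Br bond breaks heterolytically, releasing Br⁻.
(No 1,2-shift: no single shift to an adjacent carbon would give a more stable cation.)
Step 2: Br⁻ captures the cation: a lone pair on Br⁻ fills the empty p orbital, producing the alkyl halide product.
Total: 2 elementary steps.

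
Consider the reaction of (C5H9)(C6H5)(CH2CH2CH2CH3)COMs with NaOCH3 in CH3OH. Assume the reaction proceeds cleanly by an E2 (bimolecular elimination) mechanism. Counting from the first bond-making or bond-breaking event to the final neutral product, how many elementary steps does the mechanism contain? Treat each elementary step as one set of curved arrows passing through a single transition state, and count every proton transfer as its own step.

Step 1: In one step, CH3O⁻ pulls off a β-proton, the C–O bond cleaves, and a C=C double bond forms between the α- and β-carbons (E2, anti elimination).
Total: 1 elementary step.

1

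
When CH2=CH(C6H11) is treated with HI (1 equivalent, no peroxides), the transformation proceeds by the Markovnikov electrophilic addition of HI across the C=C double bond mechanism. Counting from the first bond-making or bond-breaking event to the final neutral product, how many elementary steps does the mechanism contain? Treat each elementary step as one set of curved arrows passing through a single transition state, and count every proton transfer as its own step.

Step 1: Protonation of the alkene by HI: the π bond acts as the nucleophile and picks up H⁺, giving the more stable (Markovnikov) secondary carbocation. The H–I bond breaks heterolytically, releasing I⁻.
Step 2: A 1,2-hydride shift from the adjacent cyclohexyl carbon moves the positive charge from the secondary centre to an adjacent carbon, generating a more stable tertiary carbocation.
Step 3: I⁻ captures the cation: a lone pair on I⁻ fills the empty p orbital, producing the alkyl halide product.
Total: 3 elementary steps.

3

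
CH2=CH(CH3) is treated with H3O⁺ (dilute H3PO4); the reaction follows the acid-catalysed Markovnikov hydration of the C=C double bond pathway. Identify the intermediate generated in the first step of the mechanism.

secondary carbocation

Step 1: The π electrons of the C=C bond attack a proton of H3O⁺; Markovnikov addition places the new C–H on the less-substituted alkene carbon, so the positive charge ends up on the more-substituted carbon — a secondary carbocation. H2O is released.
After step 1 the species present is a secondary carbocation.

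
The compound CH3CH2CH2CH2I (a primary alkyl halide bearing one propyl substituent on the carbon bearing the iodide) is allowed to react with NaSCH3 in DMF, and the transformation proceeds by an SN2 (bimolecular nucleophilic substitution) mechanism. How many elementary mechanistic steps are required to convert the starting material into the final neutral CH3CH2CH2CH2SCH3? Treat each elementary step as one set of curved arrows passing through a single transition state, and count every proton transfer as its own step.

1

Step 1: Backside attack by CH3S⁻ on the carbon bearing the iodide: the new C–S bond forms as the C–I bond breaks, with Walden inversion at carbon.
Total: 1 elementary step.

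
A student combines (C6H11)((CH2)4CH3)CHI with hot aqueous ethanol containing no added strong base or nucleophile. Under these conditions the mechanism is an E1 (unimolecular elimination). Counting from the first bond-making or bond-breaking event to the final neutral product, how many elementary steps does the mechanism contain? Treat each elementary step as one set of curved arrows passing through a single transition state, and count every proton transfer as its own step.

3

Step 1: Rate-determining heterolysis of the C–I bond gives I⁻ and a secondary carbocation.
Step 2: A 1,2-hydride shift from the adjacent cyclohexyl carbon moves the positive charge from the secondary centre to an adjacent carbon, generating a more stable tertiary carbocation.
Step 3: A water (or ethanol) molecule (solvent) deprotonates a β-carbon; as the C–H bond breaks, those electrons form the new alkene π bond.
Total: 3 elementary steps.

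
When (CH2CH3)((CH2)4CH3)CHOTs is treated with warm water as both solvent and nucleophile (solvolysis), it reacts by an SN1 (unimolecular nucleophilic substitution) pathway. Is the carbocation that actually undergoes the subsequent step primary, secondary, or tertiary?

secondary

Step 1: Unassisted departure of TsO⁻ (taking the C–O bonding pair) generates a secondary carbocation.
No single 1,2-shift to an adjacent carbon would give a more-substituted cation, so no rearrangement occurs.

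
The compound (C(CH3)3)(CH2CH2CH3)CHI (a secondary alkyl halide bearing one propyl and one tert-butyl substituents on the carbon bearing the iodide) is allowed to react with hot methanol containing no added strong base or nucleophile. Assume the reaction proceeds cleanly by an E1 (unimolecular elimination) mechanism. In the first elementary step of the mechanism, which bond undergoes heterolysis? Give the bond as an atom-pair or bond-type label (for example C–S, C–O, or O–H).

Step 1: Rate-determining heterolysis of the C–I bond gives I⁻ and a secondary carbocation.
The bond broken in this step is the C–I bond.

C–I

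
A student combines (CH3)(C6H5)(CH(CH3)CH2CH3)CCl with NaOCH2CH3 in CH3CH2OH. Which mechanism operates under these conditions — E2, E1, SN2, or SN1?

Conditions: a strong base with a tertiary substrate bearing a β-hydrogen.
These conditions are the textbook signature of the E2 pathway.
A strong (often hindered) base removes a β-H in concert with loss of the leaving group — bimolecular elimination.

E2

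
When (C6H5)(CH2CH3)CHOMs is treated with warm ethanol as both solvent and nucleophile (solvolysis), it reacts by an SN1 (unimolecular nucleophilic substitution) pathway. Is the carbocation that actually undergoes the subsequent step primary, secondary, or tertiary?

Step 1: Ionisation: the C–O σ-bond cleaves heterolytically; both bonding electrons depart with MsO⁻, leaving a secondary carbocation at the α-carbon.
No single 1,2-shift to an adjacent carbon would give a more-substituted cation, so no rearrangement occurs.

secondary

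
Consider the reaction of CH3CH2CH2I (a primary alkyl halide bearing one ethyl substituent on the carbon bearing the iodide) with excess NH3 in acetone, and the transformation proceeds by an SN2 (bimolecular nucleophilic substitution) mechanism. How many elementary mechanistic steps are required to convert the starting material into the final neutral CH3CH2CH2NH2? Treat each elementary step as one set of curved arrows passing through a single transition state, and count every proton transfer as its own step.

2

Step 1: A lone pair on the N of NH3 attacks the α-carbon from the back side while the C–I bond breaks; both bonding electrons leave with I⁻. The product of this concerted step is an alkylammonium ion.
Step 2: A second equivalent of NH3 removes a proton from the N, giving the neutral product.
Total: 2 elementary steps.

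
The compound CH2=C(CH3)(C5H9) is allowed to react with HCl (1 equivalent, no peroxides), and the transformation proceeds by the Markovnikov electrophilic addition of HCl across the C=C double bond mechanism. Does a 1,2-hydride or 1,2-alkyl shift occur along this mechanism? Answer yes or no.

The first-formed carbocation is tertiary.
No single 1,2-shift to an adjacent carbon would produce a more-substituted cation than the one already present, so no rearrangement occurs.

no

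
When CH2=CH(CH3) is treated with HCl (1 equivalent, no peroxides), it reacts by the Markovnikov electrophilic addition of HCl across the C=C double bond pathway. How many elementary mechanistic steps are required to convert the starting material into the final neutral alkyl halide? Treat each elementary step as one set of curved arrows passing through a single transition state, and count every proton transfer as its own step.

Step 1: The π electrons of the C=C bond attack a proton of HCl; Markovnikov addition places the new C–H on the less-substituted alkene carbon, so the positive charge ends up on the more-substituted carbon — a secondary carbocation. The H–Cl bond breaks heterolytically, releasing Cl⁻.
(No 1,2-shift: no single shift to an adjacent carbon would give a more stable cation.)
Step 2: The Cl⁻ anion donates a lone pair to the carbocation, forming the new C–Cl σ-bond and giving the neutral alkyl halide.
Total: 2 elementary steps.

2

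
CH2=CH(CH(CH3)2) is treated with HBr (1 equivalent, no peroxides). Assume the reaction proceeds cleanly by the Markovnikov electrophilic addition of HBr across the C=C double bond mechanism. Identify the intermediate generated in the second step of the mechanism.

Step 1: Protonation of the alkene by HBr: the π bond acts as the nucleophile and picks up H⁺, giving the more stable (Markovnikov) secondary carbocation. The H–Br bond breaks heterolytically, releasing Br⁻.
Step 2: A 1,2-hydride shift from the adjacent isopropyl carbon moves the positive charge from the secondary centre to an adjacent carbon, generating a more stable tertiary carbocation.
After step 2 the species present is a tertiary carbocation.

tertiary carbocation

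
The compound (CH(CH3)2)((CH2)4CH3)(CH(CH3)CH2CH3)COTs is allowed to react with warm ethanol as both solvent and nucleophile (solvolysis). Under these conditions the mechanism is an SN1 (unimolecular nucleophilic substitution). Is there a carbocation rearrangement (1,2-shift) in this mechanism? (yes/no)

The first-formed carbocation is tertiary.
No single 1,2-shift to an adjacent carbon would produce a more-substituted cation than the one already present, so no rearrangement occurs.

no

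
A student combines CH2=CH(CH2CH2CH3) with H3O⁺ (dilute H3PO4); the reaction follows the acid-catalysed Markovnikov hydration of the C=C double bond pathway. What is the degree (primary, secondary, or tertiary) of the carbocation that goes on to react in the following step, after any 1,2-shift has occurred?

secondary

Step 1: Protonation of the alkene by H3O⁺: the π bond acts as the nucleophile and picks up H⁺, giving the more stable (Markovnikov) secondary carbocation. H2O is released.
No single 1,2-shift to an adjacent carbon would give a more-substituted cation, so no rearrangement occurs.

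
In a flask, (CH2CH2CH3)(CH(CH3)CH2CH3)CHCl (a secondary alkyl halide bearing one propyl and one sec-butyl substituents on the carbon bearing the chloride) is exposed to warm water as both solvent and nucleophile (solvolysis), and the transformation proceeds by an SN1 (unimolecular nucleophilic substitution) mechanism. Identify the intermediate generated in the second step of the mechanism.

tertiary carbocation

Step 1: Rate-determining heterolysis of the C–Cl bond gives Cl⁻ and a secondary carbocation.
Step 2: Carbocation rearrangement: a 1,2-hydride shift from the adjacent sec-butyl carbon converts the initially-formed secondary cation into the more stable tertiary cation.
After step 2 the species present is a tertiary carbocation.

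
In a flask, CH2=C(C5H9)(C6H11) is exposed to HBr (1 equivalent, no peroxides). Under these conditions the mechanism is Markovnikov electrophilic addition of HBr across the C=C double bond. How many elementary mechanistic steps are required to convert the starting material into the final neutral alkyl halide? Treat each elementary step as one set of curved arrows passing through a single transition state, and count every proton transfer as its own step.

2

Step 1: Electrophilic addition begins with the π(C=C) electrons forming a bond to the proton of HBr. Following Markovnikov's rule, the resulting cation is tertiary. The H–Br bond breaks heterolytically, releasing Br⁻.
(No 1,2-shift: no single shift to an adjacent carbon would give a more stable cation.)
Step 2: Nucleophilic attack by Br⁻ on the carbocation completes the addition, giving R–Br.
Total: 2 elementary steps.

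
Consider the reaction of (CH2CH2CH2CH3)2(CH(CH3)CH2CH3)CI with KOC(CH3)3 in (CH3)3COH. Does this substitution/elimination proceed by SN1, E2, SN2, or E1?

Conditions: a strong/bulky base with a tertiary substrate bearing a β-hydrogen.
These conditions are the textbook signature of the E2 pathway.
A strong (often hindered) base removes a β-H in concert with loss of the leaving group — bimolecular elimination.

E2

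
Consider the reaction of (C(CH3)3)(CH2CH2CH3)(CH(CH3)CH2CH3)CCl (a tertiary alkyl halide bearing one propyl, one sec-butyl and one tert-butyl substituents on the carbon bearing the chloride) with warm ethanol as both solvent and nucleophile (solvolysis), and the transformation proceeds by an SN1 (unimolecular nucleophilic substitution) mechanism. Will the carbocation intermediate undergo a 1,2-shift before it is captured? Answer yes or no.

no

The first-formed carbocation is tertiary.
No single 1,2-shift to an adjacent carbon would produce a more-substituted cation than the one already present, so no rearrangement occurs.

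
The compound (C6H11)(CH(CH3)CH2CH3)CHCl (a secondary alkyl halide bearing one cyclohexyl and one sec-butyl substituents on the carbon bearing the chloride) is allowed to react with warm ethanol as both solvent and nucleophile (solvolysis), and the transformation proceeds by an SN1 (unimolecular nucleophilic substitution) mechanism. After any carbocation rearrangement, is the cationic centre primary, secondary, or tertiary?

Step 1: Unassisted departure of Cl⁻ (taking the C–Cl bonding pair) generates a secondary carbocation.
Step 2: A hydride (H with its bonding pair) migrates from the adjacent cyclohexyl carbon to the cationic centre — a 1,2-hydride shift — upgrading the secondary cation to a tertiary one.
The cation rearranges from secondary to tertiary via a 1,2-hydride shift from the adjacent cyclohexyl carbon; the tertiary cation is what reacts next.

tertiary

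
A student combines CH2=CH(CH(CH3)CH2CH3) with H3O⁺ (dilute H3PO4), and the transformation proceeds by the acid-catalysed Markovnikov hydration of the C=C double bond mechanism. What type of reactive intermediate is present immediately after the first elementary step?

Step 1: Protonation of the alkene by H3O⁺: the π bond acts as the nucleophile and picks up H⁺, giving the more stable (Markovnikov) secondary carbocation. H2O is released.
After step 1 the species present is a secondary carbocation.

secondary carbocation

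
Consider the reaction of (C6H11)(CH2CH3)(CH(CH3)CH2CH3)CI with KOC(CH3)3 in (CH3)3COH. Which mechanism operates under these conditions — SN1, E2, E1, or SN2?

Conditions: a strong/bulky base with a tertiary substrate bearing a β-hydrogen.
These conditions are the textbook signature of the E2 pathway.
A strong (often hindered) base removes a β-H in concert with loss of the leaving group — bimolecular elimination.

E2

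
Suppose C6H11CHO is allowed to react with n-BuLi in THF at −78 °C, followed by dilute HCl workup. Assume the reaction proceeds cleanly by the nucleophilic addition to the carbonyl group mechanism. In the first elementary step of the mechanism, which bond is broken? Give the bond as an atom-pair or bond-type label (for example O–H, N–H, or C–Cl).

π(C=O)

Step 1: Nucleophilic addition: the carbanion-like carbon of n-BuLi adds to the carbonyl carbon, pushing the π(C=O) electron pair onto oxygen and giving a tetrahedral alkoxide.
The bond broken in this step is the π(C=O) bond.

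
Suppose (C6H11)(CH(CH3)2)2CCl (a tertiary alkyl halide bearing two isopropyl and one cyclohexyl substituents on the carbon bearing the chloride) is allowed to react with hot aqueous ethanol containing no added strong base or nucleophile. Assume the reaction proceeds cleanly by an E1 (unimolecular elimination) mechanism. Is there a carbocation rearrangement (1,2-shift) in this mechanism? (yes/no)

The first-formed carbocation is tertiary.
No single 1,2-shift to an adjacent carbon would produce a more-substituted cation than the one already present, so no rearrangement occurs.

no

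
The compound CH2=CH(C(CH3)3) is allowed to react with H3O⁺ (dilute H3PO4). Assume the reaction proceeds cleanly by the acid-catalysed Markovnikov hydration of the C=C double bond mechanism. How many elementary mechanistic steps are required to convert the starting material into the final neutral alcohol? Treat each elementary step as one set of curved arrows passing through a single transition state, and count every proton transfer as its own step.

4

Step 1: Electrophilic addition begins with the π(C=C) electrons forming a bond to the proton of H3O⁺. Following Markovnikov's rule, the resulting cation is secondary. H2O is released.
Step 2: Carbocation rearrangement: a 1,2-methyl shift from the adjacent tert-butyl carbon converts the initially-formed secondary cation into the more stable tertiary cation.
Step 3: Nucleophilic capture of the cation by H2O produces the protonated alcohol (an oxonium ion).
Step 4: Proton transfer from the O–H of the oxonium ion to H2O completes the catalytic cycle and yields the alcohol.
Total: 4 elementary steps.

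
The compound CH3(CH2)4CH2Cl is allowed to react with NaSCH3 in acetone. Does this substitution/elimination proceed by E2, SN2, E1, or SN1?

SN2

Conditions: a primary substrate with a strong nucleophile in the polar aprotic solvent acetone.
These conditions are the textbook signature of the SN2 pathway.
An unhindered substrate with a strong nucleophile in a polar aprotic solvent favours one-step backside displacement.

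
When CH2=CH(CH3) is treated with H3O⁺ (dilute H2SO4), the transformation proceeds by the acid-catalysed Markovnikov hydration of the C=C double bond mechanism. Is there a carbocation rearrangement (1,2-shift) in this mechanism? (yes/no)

The first-formed carbocation is secondary.
No single 1,2-shift to an adjacent carbon would produce a more-substituted cation than the one already present, so no rearrangement occurs.

no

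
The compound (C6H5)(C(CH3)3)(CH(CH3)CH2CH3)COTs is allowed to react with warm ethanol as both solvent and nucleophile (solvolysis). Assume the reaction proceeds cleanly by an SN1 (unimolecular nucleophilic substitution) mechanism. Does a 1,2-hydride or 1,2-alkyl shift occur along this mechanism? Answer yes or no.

The first-formed carbocation is tertiary.
No single 1,2-shift to an adjacent carbon would produce a more-substituted cation than the one already present, so no rearrangement occurs.

no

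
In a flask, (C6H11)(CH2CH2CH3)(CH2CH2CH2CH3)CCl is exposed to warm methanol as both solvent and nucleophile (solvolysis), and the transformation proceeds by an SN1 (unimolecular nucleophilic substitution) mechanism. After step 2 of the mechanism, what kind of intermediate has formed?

Step 1: The C–Cl bond breaks with both electrons going to the chloride; Cl⁻ leaves and a tertiary carbocation remains.
Step 2: CH3OH donates an oxygen lone pair into the empty p orbital of the cation, giving a protonated ether (an oxonium ion).
After step 2 the species present is an oxonium ion.

oxonium ion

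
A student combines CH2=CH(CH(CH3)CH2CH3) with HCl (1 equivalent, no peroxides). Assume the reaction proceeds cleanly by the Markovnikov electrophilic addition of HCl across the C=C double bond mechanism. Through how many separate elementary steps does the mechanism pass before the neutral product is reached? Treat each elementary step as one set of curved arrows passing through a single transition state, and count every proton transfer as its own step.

Step 1: Protonation of the alkene by HCl: the π bond acts as the nucleophile and picks up H⁺, giving the more stable (Markovnikov) secondary carbocation. The H–Cl bond breaks heterolytically, releasing Cl⁻.
Step 2: A 1,2-hydride shift from the adjacent sec-butyl carbon moves the positive charge from the secondary centre to an adjacent carbon, generating a more stable tertiary carbocation.
Step 3: The Cl⁻ anion donates a lone pair to the carbocation, forming the new C–Cl σ-bond and giving the neutral alkyl halide.
Total: 3 elementary steps.

3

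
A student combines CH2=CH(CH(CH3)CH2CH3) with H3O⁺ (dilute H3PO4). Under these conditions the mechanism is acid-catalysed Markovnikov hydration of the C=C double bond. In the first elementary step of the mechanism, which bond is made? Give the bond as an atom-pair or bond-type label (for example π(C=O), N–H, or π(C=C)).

Step 1: The π electrons of the C=C bond attack a proton of H3O⁺; Markovnikov addition places the new C–H on the less-substituted alkene carbon, so the positive charge ends up on the more-substituted carbon — a secondary carbocation. H2O is released.
The bond formed in this step is the C–H bond.

C–H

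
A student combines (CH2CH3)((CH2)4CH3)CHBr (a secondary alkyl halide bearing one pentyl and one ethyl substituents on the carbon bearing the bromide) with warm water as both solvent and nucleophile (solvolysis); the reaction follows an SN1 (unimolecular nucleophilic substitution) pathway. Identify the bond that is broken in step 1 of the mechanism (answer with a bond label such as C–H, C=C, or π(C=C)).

C–Br

Step 1: Ionisation: the C–Br σ-bond cleaves heterolytically; both bonding electrons depart with Br⁻, leaving a secondary carbocation at the α-carbon.
The bond broken in this step is the C–Br bond.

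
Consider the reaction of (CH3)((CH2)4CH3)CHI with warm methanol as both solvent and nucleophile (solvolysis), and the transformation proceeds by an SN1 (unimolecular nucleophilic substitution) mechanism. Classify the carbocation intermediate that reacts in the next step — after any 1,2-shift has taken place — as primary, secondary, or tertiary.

Step 1: Rate-determining heterolysis of the C–I bond gives I⁻ and a secondary carbocation.
No single 1,2-shift to an adjacent carbon would give a more-substituted cation, so no rearrangement occurs.

secondary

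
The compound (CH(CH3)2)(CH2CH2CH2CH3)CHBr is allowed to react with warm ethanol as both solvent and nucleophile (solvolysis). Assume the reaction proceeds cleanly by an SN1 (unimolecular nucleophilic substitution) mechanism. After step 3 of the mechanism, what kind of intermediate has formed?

Step 1: Ionisation: the C–Br σ-bond cleaves heterolytically; both bonding electrons depart with Br⁻, leaving a secondary carbocation at the α-carbon.
Step 2: A hydride (H with its bonding pair) migrates from the adjacent isopropyl carbon to the cationic centre — a 1,2-hydride shift — upgrading the secondary cation to a tertiary one.
Step 3: CH3CH2OH donates an oxygen lone pair into the empty p orbital of the cation, giving a protonated ether (an oxonium ion).
After step 3 the species present is an oxonium ion.

oxonium ion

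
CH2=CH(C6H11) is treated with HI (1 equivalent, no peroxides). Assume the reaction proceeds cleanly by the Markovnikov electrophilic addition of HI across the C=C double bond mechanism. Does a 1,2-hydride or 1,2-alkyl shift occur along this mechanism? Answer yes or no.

The first-formed carbocation is secondary.
The adjacent cyclohexyl carbon already bears 2 other carbon substituents and has a hydrogen to migrate; after a 1,2-hydride shift from that carbon the positive charge sits on a tertiary centre.
Tertiary is more stable than secondary, so the shift occurs.

yes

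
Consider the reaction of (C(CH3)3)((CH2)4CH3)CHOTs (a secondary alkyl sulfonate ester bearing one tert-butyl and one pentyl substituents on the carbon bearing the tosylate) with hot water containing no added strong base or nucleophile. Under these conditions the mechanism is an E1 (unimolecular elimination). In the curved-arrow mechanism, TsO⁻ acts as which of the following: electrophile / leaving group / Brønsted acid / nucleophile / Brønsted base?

leaving group

Step 1: The C–O bond breaks with both electrons going to the tosylate; TsO⁻ leaves and a secondary carbocation remains.
TsO⁻ departs with both electrons of the breaking σ-bond — that is the definition of a leaving group.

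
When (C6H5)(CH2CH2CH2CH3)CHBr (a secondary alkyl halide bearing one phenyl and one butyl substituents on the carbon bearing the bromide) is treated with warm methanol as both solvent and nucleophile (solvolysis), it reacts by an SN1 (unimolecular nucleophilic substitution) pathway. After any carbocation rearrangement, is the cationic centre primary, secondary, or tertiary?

Step 1: Rate-determining heterolysis of the C–Br bond gives Br⁻ and a secondary carbocation.
No single 1,2-shift to an adjacent carbon would give a more-substituted cation, so no rearrangement occurs.

secondary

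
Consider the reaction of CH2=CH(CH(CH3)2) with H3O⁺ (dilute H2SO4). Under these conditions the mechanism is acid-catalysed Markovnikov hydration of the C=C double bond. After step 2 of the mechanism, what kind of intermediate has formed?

tertiary carbocation

Step 1: The π electrons of the C=C bond attack a proton of H3O⁺; Markovnikov addition places the new C–H on the less-substituted alkene carbon, so the positive charge ends up on the more-substituted carbon — a secondary carbocation. H2O is released.
Step 2: Carbocation rearrangement: a 1,2-hydride shift from the adjacent isopropyl carbon converts the initially-formed secondary cation into the more stable tertiary cation.
After step 2 the species present is a tertiary carbocation.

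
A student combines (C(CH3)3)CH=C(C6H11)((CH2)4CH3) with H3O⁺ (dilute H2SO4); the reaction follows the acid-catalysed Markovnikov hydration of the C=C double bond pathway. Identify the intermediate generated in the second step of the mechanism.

oxonium ion

Step 1: Electrophilic addition begins with the π(C=C) electrons forming a bond to the proton of H3O⁺. Following Markovnikov's rule, the resulting cation is tertiary. H2O is released.
Step 2: A lone pair on the oxygen of H2O attacks the carbocation, forming a C–O bond and an oxonium ion (a protonated alcohol).
After step 2 the species present is an oxonium ion.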